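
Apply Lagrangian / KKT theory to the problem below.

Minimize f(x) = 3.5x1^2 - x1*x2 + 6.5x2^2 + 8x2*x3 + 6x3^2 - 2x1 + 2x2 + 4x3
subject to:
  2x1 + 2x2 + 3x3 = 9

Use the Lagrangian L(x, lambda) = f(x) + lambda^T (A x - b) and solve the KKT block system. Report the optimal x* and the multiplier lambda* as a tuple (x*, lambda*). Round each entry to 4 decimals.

Form the Lagrangian:
  L(x, lambda) = (1/2) x^T Q x + c^T x + lambda^T (A x - b)
Stationarity (grad_x L = 0): Q x + c + A^T lambda = 0.
Primal feasibility: A x = b.

This gives the KKT block system:
  [ Q   A^T ] [ x     ]   [-c ]
  [ A    0  ] [ lambda ] = [ b ]

Solving the linear system:
  x*      = (2.3563, 0.3943, 1.1663)
  lambda* = (-7.0499)
  f(x*)   = 32.095

x* = (2.3563, 0.3943, 1.1663), lambda* = (-7.0499)


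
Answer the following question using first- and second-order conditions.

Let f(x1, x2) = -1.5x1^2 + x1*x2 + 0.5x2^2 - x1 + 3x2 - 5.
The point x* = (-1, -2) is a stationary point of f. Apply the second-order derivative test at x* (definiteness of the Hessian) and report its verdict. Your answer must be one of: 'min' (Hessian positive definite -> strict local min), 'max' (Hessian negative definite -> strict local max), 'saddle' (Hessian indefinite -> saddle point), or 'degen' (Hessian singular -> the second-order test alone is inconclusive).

Compute the Hessian H = grad^2 f:
  H = [[-3, 1], [1, 1]]
Verify stationarity: grad f(x*) = H x* + g = (0, 0).
Eigenvalues of H: -3.2361, 1.2361.
Eigenvalues have mixed signs, so H is indefinite -> x* is a saddle point.

saddle


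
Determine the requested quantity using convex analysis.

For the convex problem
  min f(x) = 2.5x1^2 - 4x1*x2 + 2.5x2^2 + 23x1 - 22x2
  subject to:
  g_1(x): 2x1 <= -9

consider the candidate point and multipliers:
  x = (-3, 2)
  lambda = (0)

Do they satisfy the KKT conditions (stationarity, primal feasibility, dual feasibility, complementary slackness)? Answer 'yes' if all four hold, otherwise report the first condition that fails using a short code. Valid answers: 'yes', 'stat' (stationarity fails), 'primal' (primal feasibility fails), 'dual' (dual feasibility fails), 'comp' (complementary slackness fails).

Gradient of f: grad f(x) = Q x + c = (0, 0)
Constraint values g_i(x) = a_i^T x - b_i:
  g_1((-3, 2)) = 3
Stationarity residual: grad f(x) + sum_i lambda_i a_i = (0, 0)
  -> stationarity OK
Primal feasibility (all g_i <= 0): FAILS
Dual feasibility (all lambda_i >= 0): OK
Complementary slackness (lambda_i * g_i(x) = 0 for all i): OK

Verdict: the first failing condition is primal_feasibility -> primal.

primal


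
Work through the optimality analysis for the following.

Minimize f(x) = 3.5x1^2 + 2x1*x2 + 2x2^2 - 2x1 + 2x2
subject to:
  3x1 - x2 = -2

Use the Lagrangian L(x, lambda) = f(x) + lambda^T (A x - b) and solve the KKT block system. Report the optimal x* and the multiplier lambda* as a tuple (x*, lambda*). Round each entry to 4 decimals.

Form the Lagrangian:
  L(x, lambda) = (1/2) x^T Q x + c^T x + lambda^T (A x - b)
Stationarity (grad_x L = 0): Q x + c + A^T lambda = 0.
Primal feasibility: A x = b.

This gives the KKT block system:
  [ Q   A^T ] [ x     ]   [-c ]
  [ A    0  ] [ lambda ] = [ b ]

Solving the linear system:
  x*      = (-0.5818, 0.2545)
  lambda* = (1.8545)
  f(x*)   = 2.6909

x* = (-0.5818, 0.2545), lambda* = (1.8545)


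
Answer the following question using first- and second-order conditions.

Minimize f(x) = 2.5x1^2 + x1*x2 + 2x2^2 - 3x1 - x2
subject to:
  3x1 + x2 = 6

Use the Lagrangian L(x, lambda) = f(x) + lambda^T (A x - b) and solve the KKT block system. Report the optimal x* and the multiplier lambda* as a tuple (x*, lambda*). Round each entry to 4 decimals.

Form the Lagrangian:
  L(x, lambda) = (1/2) x^T Q x + c^T x + lambda^T (A x - b)
Stationarity (grad_x L = 0): Q x + c + A^T lambda = 0.
Primal feasibility: A x = b.

This gives the KKT block system:
  [ Q   A^T ] [ x     ]   [-c ]
  [ A    0  ] [ lambda ] = [ b ]

Solving the linear system:
  x*      = (1.8857, 0.3429)
  lambda* = (-2.2571)
  f(x*)   = 3.7714

x* = (1.8857, 0.3429), lambda* = (-2.2571)


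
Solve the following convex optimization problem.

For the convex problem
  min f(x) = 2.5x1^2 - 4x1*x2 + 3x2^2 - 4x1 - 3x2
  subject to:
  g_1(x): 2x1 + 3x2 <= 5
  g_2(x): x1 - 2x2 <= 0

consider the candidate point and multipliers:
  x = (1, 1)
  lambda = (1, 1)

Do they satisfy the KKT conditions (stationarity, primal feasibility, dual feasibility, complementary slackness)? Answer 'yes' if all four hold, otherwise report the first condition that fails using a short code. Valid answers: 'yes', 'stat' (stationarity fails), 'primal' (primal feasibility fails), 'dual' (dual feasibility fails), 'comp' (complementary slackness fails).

Gradient of f: grad f(x) = Q x + c = (-3, -1)
Constraint values g_i(x) = a_i^T x - b_i:
  g_1((1, 1)) = 0
  g_2((1, 1)) = -1
Stationarity residual: grad f(x) + sum_i lambda_i a_i = (0, 0)
  -> stationarity OK
Primal feasibility (all g_i <= 0): OK
Dual feasibility (all lambda_i >= 0): OK
Complementary slackness (lambda_i * g_i(x) = 0 for all i): FAILS

Verdict: the first failing condition is complementary_slackness -> comp.

comp


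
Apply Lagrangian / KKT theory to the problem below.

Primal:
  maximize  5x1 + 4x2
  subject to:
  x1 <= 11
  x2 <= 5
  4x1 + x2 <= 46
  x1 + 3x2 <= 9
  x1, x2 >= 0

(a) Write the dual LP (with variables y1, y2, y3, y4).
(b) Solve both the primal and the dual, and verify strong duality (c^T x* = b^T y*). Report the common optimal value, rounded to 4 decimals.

The standard primal-dual pair for 'max c^T x s.t. A x <= b, x >= 0' is:
  Dual:  min b^T y  s.t.  A^T y >= c,  y >= 0.

So the dual LP is:
  minimize  11y1 + 5y2 + 46y3 + 9y4
  subject to:
    y1 + 4y3 + y4 >= 5
    y2 + y3 + 3y4 >= 4
    y1, y2, y3, y4 >= 0

Solving the primal: x* = (9, 0).
  primal value c^T x* = 45.
Solving the dual: y* = (0, 0, 0, 5).
  dual value b^T y* = 45.
Strong duality: c^T x* = b^T y*. Confirmed.

45


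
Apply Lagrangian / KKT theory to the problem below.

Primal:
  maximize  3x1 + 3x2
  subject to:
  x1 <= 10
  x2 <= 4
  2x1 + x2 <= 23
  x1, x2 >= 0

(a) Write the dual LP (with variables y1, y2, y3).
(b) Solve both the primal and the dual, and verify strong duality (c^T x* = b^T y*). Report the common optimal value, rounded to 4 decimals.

The standard primal-dual pair for 'max c^T x s.t. A x <= b, x >= 0' is:
  Dual:  min b^T y  s.t.  A^T y >= c,  y >= 0.

So the dual LP is:
  minimize  10y1 + 4y2 + 23y3
  subject to:
    y1 + 2y3 >= 3
    y2 + y3 >= 3
    y1, y2, y3 >= 0

Solving the primal: x* = (9.5, 4).
  primal value c^T x* = 40.5.
Solving the dual: y* = (0, 1.5, 1.5).
  dual value b^T y* = 40.5.
Strong duality: c^T x* = b^T y*. Confirmed.

40.5


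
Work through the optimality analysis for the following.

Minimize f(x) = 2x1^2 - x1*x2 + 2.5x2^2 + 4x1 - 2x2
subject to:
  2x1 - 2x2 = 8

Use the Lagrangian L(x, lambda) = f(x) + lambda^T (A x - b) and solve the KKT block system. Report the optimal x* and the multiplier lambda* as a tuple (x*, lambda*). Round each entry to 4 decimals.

Form the Lagrangian:
  L(x, lambda) = (1/2) x^T Q x + c^T x + lambda^T (A x - b)
Stationarity (grad_x L = 0): Q x + c + A^T lambda = 0.
Primal feasibility: A x = b.

This gives the KKT block system:
  [ Q   A^T ] [ x     ]   [-c ]
  [ A    0  ] [ lambda ] = [ b ]

Solving the linear system:
  x*      = (2, -2)
  lambda* = (-7)
  f(x*)   = 34

x* = (2, -2), lambda* = (-7)


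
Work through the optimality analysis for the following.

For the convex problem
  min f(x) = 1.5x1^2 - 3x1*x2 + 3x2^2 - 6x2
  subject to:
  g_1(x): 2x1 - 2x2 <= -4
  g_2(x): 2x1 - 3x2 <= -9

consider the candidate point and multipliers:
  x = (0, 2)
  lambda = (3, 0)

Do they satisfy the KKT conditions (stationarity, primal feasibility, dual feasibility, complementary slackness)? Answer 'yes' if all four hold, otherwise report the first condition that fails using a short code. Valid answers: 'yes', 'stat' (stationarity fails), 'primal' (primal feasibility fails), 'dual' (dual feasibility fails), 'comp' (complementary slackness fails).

Gradient of f: grad f(x) = Q x + c = (-6, 6)
Constraint values g_i(x) = a_i^T x - b_i:
  g_1((0, 2)) = 0
  g_2((0, 2)) = 3
Stationarity residual: grad f(x) + sum_i lambda_i a_i = (0, 0)
  -> stationarity OK
Primal feasibility (all g_i <= 0): FAILS
Dual feasibility (all lambda_i >= 0): OK
Complementary slackness (lambda_i * g_i(x) = 0 for all i): OK

Verdict: the first failing condition is primal_feasibility -> primal.

primal


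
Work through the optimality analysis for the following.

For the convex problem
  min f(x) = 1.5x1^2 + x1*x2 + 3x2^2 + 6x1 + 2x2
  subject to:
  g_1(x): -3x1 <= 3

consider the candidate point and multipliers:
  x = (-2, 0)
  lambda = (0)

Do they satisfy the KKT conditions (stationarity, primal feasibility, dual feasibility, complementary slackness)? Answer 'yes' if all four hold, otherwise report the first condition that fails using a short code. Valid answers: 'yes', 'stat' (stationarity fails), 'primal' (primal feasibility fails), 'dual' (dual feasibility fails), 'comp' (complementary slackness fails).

Gradient of f: grad f(x) = Q x + c = (0, 0)
Constraint values g_i(x) = a_i^T x - b_i:
  g_1((-2, 0)) = 3
Stationarity residual: grad f(x) + sum_i lambda_i a_i = (0, 0)
  -> stationarity OK
Primal feasibility (all g_i <= 0): FAILS
Dual feasibility (all lambda_i >= 0): OK
Complementary slackness (lambda_i * g_i(x) = 0 for all i): OK

Verdict: the first failing condition is primal_feasibility -> primal.

primal


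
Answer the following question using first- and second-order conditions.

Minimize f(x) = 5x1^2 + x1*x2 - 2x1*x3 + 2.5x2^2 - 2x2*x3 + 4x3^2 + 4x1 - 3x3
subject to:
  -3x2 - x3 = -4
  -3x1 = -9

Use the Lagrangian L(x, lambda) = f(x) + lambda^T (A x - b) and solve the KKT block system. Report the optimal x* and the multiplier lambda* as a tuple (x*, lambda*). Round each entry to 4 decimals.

Form the Lagrangian:
  L(x, lambda) = (1/2) x^T Q x + c^T x + lambda^T (A x - b)
Stationarity (grad_x L = 0): Q x + c + A^T lambda = 0.
Primal feasibility: A x = b.

This gives the KKT block system:
  [ Q   A^T ] [ x     ]   [-c ]
  [ A    0  ] [ lambda ] = [ b ]

Solving the linear system:
  x*      = (3, 0.8315, 1.5056)
  lambda* = (1.382, 10.6067)
  f(x*)   = 54.236

x* = (3, 0.8315, 1.5056), lambda* = (1.382, 10.6067)


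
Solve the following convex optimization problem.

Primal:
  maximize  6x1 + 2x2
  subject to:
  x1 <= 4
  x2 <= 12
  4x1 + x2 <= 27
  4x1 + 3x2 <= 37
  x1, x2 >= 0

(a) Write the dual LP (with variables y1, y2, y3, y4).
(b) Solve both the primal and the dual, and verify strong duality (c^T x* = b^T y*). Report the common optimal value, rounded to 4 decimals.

The standard primal-dual pair for 'max c^T x s.t. A x <= b, x >= 0' is:
  Dual:  min b^T y  s.t.  A^T y >= c,  y >= 0.

So the dual LP is:
  minimize  4y1 + 12y2 + 27y3 + 37y4
  subject to:
    y1 + 4y3 + 4y4 >= 6
    y2 + y3 + 3y4 >= 2
    y1, y2, y3, y4 >= 0

Solving the primal: x* = (4, 7).
  primal value c^T x* = 38.
Solving the dual: y* = (3.3333, 0, 0, 0.6667).
  dual value b^T y* = 38.
Strong duality: c^T x* = b^T y*. Confirmed.

38


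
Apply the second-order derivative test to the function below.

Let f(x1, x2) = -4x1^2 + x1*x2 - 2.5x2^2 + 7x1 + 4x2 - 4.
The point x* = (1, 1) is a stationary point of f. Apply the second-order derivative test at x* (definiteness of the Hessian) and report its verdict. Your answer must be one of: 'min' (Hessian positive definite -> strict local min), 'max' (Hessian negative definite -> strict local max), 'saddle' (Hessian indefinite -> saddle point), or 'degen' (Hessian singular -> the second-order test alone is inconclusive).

Compute the Hessian H = grad^2 f:
  H = [[-8, 1], [1, -5]]
Verify stationarity: grad f(x*) = H x* + g = (0, 0).
Eigenvalues of H: -8.3028, -4.6972.
Both eigenvalues < 0, so H is negative definite -> x* is a strict local max.

max


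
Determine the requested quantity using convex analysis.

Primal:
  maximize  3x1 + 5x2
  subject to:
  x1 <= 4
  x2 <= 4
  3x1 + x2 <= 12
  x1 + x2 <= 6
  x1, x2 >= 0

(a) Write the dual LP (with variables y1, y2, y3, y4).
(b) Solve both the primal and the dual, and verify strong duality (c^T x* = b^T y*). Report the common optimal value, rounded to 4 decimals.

The standard primal-dual pair for 'max c^T x s.t. A x <= b, x >= 0' is:
  Dual:  min b^T y  s.t.  A^T y >= c,  y >= 0.

So the dual LP is:
  minimize  4y1 + 4y2 + 12y3 + 6y4
  subject to:
    y1 + 3y3 + y4 >= 3
    y2 + y3 + y4 >= 5
    y1, y2, y3, y4 >= 0

Solving the primal: x* = (2, 4).
  primal value c^T x* = 26.
Solving the dual: y* = (0, 2, 0, 3).
  dual value b^T y* = 26.
Strong duality: c^T x* = b^T y*. Confirmed.

26


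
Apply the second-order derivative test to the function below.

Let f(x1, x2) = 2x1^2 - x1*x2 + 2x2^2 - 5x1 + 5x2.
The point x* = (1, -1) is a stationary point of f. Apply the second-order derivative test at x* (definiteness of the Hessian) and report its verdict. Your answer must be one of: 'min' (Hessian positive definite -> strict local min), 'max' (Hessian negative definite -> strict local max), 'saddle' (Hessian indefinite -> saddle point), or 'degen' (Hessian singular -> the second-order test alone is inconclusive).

Compute the Hessian H = grad^2 f:
  H = [[4, -1], [-1, 4]]
Verify stationarity: grad f(x*) = H x* + g = (0, 0).
Eigenvalues of H: 3, 5.
Both eigenvalues > 0, so H is positive definite -> x* is a strict local min.

min


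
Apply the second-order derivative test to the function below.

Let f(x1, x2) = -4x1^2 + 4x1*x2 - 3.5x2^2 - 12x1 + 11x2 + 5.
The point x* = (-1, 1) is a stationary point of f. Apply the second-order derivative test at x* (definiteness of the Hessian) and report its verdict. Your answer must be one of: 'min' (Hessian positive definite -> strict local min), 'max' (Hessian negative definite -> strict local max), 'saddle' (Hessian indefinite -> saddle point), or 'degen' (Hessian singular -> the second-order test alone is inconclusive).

Compute the Hessian H = grad^2 f:
  H = [[-8, 4], [4, -7]]
Verify stationarity: grad f(x*) = H x* + g = (0, 0).
Eigenvalues of H: -11.5311, -3.4689.
Both eigenvalues < 0, so H is negative definite -> x* is a strict local max.

max


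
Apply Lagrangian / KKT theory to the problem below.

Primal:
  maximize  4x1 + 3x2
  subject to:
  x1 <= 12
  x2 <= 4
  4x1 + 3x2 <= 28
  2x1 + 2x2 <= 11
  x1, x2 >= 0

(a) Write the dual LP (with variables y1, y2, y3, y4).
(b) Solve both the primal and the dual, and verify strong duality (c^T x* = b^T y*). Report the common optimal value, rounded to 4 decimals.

The standard primal-dual pair for 'max c^T x s.t. A x <= b, x >= 0' is:
  Dual:  min b^T y  s.t.  A^T y >= c,  y >= 0.

So the dual LP is:
  minimize  12y1 + 4y2 + 28y3 + 11y4
  subject to:
    y1 + 4y3 + 2y4 >= 4
    y2 + 3y3 + 2y4 >= 3
    y1, y2, y3, y4 >= 0

Solving the primal: x* = (5.5, 0).
  primal value c^T x* = 22.
Solving the dual: y* = (0, 0, 0, 2).
  dual value b^T y* = 22.
Strong duality: c^T x* = b^T y*. Confirmed.

22


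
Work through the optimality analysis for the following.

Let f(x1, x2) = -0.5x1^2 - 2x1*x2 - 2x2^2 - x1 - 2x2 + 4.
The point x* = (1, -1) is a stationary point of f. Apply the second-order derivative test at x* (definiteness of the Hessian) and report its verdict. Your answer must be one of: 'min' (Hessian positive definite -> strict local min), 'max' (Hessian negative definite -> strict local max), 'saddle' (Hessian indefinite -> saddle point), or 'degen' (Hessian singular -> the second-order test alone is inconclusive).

Compute the Hessian H = grad^2 f:
  H = [[-1, -2], [-2, -4]]
Verify stationarity: grad f(x*) = H x* + g = (0, 0).
Eigenvalues of H: -5, 0.
H has a zero eigenvalue (singular; negative semidefinite but not definite), so H is neither positive definite, negative definite, nor indefinite. The second-order test alone is inconclusive -> degen.
(Indeed, f is constant along the null direction of H through x*, so x* is not a strict local extremum.)

degen


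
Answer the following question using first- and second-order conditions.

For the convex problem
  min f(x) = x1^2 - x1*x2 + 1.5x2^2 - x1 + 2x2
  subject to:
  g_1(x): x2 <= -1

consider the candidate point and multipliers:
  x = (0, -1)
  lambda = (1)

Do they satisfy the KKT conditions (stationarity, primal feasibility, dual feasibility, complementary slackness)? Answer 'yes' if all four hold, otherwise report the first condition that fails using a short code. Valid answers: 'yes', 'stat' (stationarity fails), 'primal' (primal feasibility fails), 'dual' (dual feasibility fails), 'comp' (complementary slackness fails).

Gradient of f: grad f(x) = Q x + c = (0, -1)
Constraint values g_i(x) = a_i^T x - b_i:
  g_1((0, -1)) = 0
Stationarity residual: grad f(x) + sum_i lambda_i a_i = (0, 0)
  -> stationarity OK
Primal feasibility (all g_i <= 0): OK
Dual feasibility (all lambda_i >= 0): OK
Complementary slackness (lambda_i * g_i(x) = 0 for all i): OK

Verdict: yes, KKT holds.

yes


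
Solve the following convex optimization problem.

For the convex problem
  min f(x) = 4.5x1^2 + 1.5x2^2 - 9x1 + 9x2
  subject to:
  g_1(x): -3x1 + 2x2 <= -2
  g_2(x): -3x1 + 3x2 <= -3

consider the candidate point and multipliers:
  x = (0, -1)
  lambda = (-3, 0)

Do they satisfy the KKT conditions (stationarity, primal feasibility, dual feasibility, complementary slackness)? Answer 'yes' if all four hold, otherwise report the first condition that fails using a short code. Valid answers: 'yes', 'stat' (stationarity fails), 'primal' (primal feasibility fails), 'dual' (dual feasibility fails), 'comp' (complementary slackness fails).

Gradient of f: grad f(x) = Q x + c = (-9, 6)
Constraint values g_i(x) = a_i^T x - b_i:
  g_1((0, -1)) = 0
  g_2((0, -1)) = 0
Stationarity residual: grad f(x) + sum_i lambda_i a_i = (0, 0)
  -> stationarity OK
Primal feasibility (all g_i <= 0): OK
Dual feasibility (all lambda_i >= 0): FAILS
Complementary slackness (lambda_i * g_i(x) = 0 for all i): OK

Verdict: the first failing condition is dual_feasibility -> dual.

dual


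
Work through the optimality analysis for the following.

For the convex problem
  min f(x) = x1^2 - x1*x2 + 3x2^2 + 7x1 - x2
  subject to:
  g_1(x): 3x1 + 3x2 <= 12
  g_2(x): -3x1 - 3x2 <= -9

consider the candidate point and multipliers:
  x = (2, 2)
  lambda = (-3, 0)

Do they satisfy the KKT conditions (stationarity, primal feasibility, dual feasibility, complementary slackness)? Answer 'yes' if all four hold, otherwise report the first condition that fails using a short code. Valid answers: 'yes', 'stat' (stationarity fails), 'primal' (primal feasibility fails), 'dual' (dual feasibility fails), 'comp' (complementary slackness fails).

Gradient of f: grad f(x) = Q x + c = (9, 9)
Constraint values g_i(x) = a_i^T x - b_i:
  g_1((2, 2)) = 0
  g_2((2, 2)) = -3
Stationarity residual: grad f(x) + sum_i lambda_i a_i = (0, 0)
  -> stationarity OK
Primal feasibility (all g_i <= 0): OK
Dual feasibility (all lambda_i >= 0): FAILS
Complementary slackness (lambda_i * g_i(x) = 0 for all i): OK

Verdict: the first failing condition is dual_feasibility -> dual.

dual


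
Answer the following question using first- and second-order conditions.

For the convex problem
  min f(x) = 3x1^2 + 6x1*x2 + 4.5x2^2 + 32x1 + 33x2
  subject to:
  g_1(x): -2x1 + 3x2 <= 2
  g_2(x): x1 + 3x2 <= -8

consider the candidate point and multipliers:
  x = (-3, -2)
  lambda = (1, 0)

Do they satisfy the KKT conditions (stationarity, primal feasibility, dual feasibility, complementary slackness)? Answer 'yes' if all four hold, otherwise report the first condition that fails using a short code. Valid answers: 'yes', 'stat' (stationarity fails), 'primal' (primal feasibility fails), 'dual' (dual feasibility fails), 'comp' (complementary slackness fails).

Gradient of f: grad f(x) = Q x + c = (2, -3)
Constraint values g_i(x) = a_i^T x - b_i:
  g_1((-3, -2)) = -2
  g_2((-3, -2)) = -1
Stationarity residual: grad f(x) + sum_i lambda_i a_i = (0, 0)
  -> stationarity OK
Primal feasibility (all g_i <= 0): OK
Dual feasibility (all lambda_i >= 0): OK
Complementary slackness (lambda_i * g_i(x) = 0 for all i): FAILS

Verdict: the first failing condition is complementary_slackness -> comp.

comp


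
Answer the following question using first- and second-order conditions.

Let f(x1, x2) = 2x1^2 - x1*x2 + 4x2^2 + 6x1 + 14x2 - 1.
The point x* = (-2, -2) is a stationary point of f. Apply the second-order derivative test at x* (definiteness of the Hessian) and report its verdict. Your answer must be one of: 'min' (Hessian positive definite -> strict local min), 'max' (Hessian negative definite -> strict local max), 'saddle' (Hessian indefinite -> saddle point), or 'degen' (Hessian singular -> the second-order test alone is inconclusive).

Compute the Hessian H = grad^2 f:
  H = [[4, -1], [-1, 8]]
Verify stationarity: grad f(x*) = H x* + g = (0, 0).
Eigenvalues of H: 3.7639, 8.2361.
Both eigenvalues > 0, so H is positive definite -> x* is a strict local min.

min


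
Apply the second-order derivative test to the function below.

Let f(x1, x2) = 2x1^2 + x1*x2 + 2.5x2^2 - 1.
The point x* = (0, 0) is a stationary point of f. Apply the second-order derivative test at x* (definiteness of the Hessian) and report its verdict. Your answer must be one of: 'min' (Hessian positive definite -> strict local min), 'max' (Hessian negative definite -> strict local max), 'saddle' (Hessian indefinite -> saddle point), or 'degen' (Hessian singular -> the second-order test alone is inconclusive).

Compute the Hessian H = grad^2 f:
  H = [[4, 1], [1, 5]]
Verify stationarity: grad f(x*) = H x* + g = (0, 0).
Eigenvalues of H: 3.382, 5.618.
Both eigenvalues > 0, so H is positive definite -> x* is a strict local min.

min


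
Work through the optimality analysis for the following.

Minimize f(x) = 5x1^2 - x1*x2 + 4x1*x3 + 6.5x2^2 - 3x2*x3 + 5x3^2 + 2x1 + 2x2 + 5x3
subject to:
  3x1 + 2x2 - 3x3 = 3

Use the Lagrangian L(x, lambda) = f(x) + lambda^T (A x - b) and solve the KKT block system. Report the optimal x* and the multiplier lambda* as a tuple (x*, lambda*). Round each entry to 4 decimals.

Form the Lagrangian:
  L(x, lambda) = (1/2) x^T Q x + c^T x + lambda^T (A x - b)
Stationarity (grad_x L = 0): Q x + c + A^T lambda = 0.
Primal feasibility: A x = b.

This gives the KKT block system:
  [ Q   A^T ] [ x     ]   [-c ]
  [ A    0  ] [ lambda ] = [ b ]

Solving the linear system:
  x*      = (0.296, -0.2414, -0.8649)
  lambda* = (-0.5805)
  f(x*)   = -1.2371

x* = (0.296, -0.2414, -0.8649), lambda* = (-0.5805)


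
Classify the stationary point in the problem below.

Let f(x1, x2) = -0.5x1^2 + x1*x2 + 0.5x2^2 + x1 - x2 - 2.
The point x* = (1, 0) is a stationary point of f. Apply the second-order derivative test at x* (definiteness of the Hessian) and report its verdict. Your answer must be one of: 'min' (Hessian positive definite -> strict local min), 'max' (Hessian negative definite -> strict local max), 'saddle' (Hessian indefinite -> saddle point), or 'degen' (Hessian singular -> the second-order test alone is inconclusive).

Compute the Hessian H = grad^2 f:
  H = [[-1, 1], [1, 1]]
Verify stationarity: grad f(x*) = H x* + g = (0, 0).
Eigenvalues of H: -1.4142, 1.4142.
Eigenvalues have mixed signs, so H is indefinite -> x* is a saddle point.

saddle


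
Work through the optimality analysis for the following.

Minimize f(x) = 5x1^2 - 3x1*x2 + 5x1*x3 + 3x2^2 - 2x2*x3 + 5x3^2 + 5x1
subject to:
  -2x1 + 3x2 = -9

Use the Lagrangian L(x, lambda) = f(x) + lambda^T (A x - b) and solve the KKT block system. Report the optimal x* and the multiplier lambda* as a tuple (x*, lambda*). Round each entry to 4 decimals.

Form the Lagrangian:
  L(x, lambda) = (1/2) x^T Q x + c^T x + lambda^T (A x - b)
Stationarity (grad_x L = 0): Q x + c + A^T lambda = 0.
Primal feasibility: A x = b.

This gives the KKT block system:
  [ Q   A^T ] [ x     ]   [-c ]
  [ A    0  ] [ lambda ] = [ b ]

Solving the linear system:
  x*      = (0.0273, -2.9818, -0.61)
  lambda* = (5.5842)
  f(x*)   = 25.1973

x* = (0.0273, -2.9818, -0.61), lambda* = (5.5842)


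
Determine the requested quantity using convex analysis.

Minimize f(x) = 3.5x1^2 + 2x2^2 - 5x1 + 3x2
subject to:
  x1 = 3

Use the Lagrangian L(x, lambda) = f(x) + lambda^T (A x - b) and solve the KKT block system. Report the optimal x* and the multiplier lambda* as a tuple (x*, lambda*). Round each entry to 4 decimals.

Form the Lagrangian:
  L(x, lambda) = (1/2) x^T Q x + c^T x + lambda^T (A x - b)
Stationarity (grad_x L = 0): Q x + c + A^T lambda = 0.
Primal feasibility: A x = b.

This gives the KKT block system:
  [ Q   A^T ] [ x     ]   [-c ]
  [ A    0  ] [ lambda ] = [ b ]

Solving the linear system:
  x*      = (3, -0.75)
  lambda* = (-16)
  f(x*)   = 15.375

x* = (3, -0.75), lambda* = (-16)


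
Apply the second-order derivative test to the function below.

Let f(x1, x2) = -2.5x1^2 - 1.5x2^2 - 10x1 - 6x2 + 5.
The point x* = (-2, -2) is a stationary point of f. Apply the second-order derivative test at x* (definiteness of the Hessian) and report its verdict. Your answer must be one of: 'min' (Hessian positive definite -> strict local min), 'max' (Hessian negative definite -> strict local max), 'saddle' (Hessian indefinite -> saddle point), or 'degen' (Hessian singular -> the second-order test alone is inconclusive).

Compute the Hessian H = grad^2 f:
  H = [[-5, 0], [0, -3]]
Verify stationarity: grad f(x*) = H x* + g = (0, 0).
Eigenvalues of H: -5, -3.
Both eigenvalues < 0, so H is negative definite -> x* is a strict local max.

max


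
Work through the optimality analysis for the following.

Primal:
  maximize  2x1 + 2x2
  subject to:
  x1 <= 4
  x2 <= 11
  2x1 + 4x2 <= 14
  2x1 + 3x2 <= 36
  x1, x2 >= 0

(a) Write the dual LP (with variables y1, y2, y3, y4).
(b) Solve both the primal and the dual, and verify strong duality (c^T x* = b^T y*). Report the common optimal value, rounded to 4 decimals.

The standard primal-dual pair for 'max c^T x s.t. A x <= b, x >= 0' is:
  Dual:  min b^T y  s.t.  A^T y >= c,  y >= 0.

So the dual LP is:
  minimize  4y1 + 11y2 + 14y3 + 36y4
  subject to:
    y1 + 2y3 + 2y4 >= 2
    y2 + 4y3 + 3y4 >= 2
    y1, y2, y3, y4 >= 0

Solving the primal: x* = (4, 1.5).
  primal value c^T x* = 11.
Solving the dual: y* = (1, 0, 0.5, 0).
  dual value b^T y* = 11.
Strong duality: c^T x* = b^T y*. Confirmed.

11


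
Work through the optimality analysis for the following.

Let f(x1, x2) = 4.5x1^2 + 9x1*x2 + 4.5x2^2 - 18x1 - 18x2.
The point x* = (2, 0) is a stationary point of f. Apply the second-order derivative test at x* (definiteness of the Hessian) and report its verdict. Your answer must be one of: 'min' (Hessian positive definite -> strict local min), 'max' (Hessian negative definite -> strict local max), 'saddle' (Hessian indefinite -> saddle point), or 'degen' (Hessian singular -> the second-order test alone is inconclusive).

Compute the Hessian H = grad^2 f:
  H = [[9, 9], [9, 9]]
Verify stationarity: grad f(x*) = H x* + g = (0, 0).
Eigenvalues of H: 0, 18.
H has a zero eigenvalue (singular; positive semidefinite but not definite), so H is neither positive definite, negative definite, nor indefinite. The second-order test alone is inconclusive -> degen.
(Indeed, f is constant along the null direction of H through x*, so x* is not a strict local extremum.)

degen


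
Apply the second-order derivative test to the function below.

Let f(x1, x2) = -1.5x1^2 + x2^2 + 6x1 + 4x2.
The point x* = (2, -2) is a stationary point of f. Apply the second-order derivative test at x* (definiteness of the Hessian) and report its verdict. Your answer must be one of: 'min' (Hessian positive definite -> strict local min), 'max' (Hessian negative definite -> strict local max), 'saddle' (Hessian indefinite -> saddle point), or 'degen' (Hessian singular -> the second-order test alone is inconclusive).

Compute the Hessian H = grad^2 f:
  H = [[-3, 0], [0, 2]]
Verify stationarity: grad f(x*) = H x* + g = (0, 0).
Eigenvalues of H: -3, 2.
Eigenvalues have mixed signs, so H is indefinite -> x* is a saddle point.

saddle


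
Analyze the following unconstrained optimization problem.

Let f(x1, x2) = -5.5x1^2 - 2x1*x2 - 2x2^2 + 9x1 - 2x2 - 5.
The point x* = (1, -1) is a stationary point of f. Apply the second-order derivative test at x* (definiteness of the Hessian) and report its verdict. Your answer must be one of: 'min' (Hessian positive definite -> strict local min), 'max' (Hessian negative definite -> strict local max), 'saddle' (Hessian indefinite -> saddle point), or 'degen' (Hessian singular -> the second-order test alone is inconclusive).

Compute the Hessian H = grad^2 f:
  H = [[-11, -2], [-2, -4]]
Verify stationarity: grad f(x*) = H x* + g = (0, 0).
Eigenvalues of H: -11.5311, -3.4689.
Both eigenvalues < 0, so H is negative definite -> x* is a strict local max.

max


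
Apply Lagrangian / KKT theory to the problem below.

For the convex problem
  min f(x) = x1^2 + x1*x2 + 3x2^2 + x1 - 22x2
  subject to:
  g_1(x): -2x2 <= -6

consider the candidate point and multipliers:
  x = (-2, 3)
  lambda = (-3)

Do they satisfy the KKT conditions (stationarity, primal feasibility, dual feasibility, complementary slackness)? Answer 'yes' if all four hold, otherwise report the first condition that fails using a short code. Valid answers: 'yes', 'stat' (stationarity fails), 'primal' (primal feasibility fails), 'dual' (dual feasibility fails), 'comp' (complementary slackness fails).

Gradient of f: grad f(x) = Q x + c = (0, -6)
Constraint values g_i(x) = a_i^T x - b_i:
  g_1((-2, 3)) = 0
Stationarity residual: grad f(x) + sum_i lambda_i a_i = (0, 0)
  -> stationarity OK
Primal feasibility (all g_i <= 0): OK
Dual feasibility (all lambda_i >= 0): FAILS
Complementary slackness (lambda_i * g_i(x) = 0 for all i): OK

Verdict: the first failing condition is dual_feasibility -> dual.

dual


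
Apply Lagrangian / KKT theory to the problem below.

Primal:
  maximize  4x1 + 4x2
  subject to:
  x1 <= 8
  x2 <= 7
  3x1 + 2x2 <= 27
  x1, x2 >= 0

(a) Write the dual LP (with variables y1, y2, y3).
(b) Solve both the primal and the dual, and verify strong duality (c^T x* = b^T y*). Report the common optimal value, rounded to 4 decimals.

The standard primal-dual pair for 'max c^T x s.t. A x <= b, x >= 0' is:
  Dual:  min b^T y  s.t.  A^T y >= c,  y >= 0.

So the dual LP is:
  minimize  8y1 + 7y2 + 27y3
  subject to:
    y1 + 3y3 >= 4
    y2 + 2y3 >= 4
    y1, y2, y3 >= 0

Solving the primal: x* = (4.3333, 7).
  primal value c^T x* = 45.3333.
Solving the dual: y* = (0, 1.3333, 1.3333).
  dual value b^T y* = 45.3333.
Strong duality: c^T x* = b^T y*. Confirmed.

45.3333


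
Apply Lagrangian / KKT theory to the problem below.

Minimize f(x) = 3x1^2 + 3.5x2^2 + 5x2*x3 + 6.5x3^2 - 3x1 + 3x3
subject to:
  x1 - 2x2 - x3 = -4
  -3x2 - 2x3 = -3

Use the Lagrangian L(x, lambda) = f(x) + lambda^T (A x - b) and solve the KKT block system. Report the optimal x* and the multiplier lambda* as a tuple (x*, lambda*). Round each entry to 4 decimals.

Form the Lagrangian:
  L(x, lambda) = (1/2) x^T Q x + c^T x + lambda^T (A x - b)
Stationarity (grad_x L = 0): Q x + c + A^T lambda = 0.
Primal feasibility: A x = b.

This gives the KKT block system:
  [ Q   A^T ] [ x     ]   [-c ]
  [ A    0  ] [ lambda ] = [ b ]

Solving the linear system:
  x*      = (-1.7253, 1.5495, -0.8242)
  lambda* = (13.3516, -6.6593)
  f(x*)   = 18.0659

x* = (-1.7253, 1.5495, -0.8242), lambda* = (13.3516, -6.6593)


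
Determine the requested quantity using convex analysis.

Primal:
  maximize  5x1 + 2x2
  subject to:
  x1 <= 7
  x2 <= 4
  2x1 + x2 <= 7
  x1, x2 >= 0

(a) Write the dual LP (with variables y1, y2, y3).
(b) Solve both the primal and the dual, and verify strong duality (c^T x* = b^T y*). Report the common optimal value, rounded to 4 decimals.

The standard primal-dual pair for 'max c^T x s.t. A x <= b, x >= 0' is:
  Dual:  min b^T y  s.t.  A^T y >= c,  y >= 0.

So the dual LP is:
  minimize  7y1 + 4y2 + 7y3
  subject to:
    y1 + 2y3 >= 5
    y2 + y3 >= 2
    y1, y2, y3 >= 0

Solving the primal: x* = (3.5, 0).
  primal value c^T x* = 17.5.
Solving the dual: y* = (0, 0, 2.5).
  dual value b^T y* = 17.5.
Strong duality: c^T x* = b^T y*. Confirmed.

17.5


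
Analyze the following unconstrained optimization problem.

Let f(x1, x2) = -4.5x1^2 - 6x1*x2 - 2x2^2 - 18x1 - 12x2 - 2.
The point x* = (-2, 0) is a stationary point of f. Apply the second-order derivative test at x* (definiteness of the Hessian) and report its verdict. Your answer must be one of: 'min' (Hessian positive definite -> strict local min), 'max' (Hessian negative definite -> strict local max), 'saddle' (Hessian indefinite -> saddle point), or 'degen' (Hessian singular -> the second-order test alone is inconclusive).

Compute the Hessian H = grad^2 f:
  H = [[-9, -6], [-6, -4]]
Verify stationarity: grad f(x*) = H x* + g = (0, 0).
Eigenvalues of H: -13, 0.
H has a zero eigenvalue (singular; negative semidefinite but not definite), so H is neither positive definite, negative definite, nor indefinite. The second-order test alone is inconclusive -> degen.
(Indeed, f is constant along the null direction of H through x*, so x* is not a strict local extremum.)

degen


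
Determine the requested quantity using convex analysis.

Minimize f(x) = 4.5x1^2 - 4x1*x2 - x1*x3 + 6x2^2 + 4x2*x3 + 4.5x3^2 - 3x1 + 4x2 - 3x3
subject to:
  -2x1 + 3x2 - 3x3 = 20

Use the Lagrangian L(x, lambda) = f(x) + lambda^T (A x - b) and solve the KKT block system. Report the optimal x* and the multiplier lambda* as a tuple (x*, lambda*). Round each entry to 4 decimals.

Form the Lagrangian:
  L(x, lambda) = (1/2) x^T Q x + c^T x + lambda^T (A x - b)
Stationarity (grad_x L = 0): Q x + c + A^T lambda = 0.
Primal feasibility: A x = b.

This gives the KKT block system:
  [ Q   A^T ] [ x     ]   [-c ]
  [ A    0  ] [ lambda ] = [ b ]

Solving the linear system:
  x*      = (-0.6709, 2.6379, -3.5816)
  lambda* = (-8.0039)
  f(x*)   = 91.6932

x* = (-0.6709, 2.6379, -3.5816), lambda* = (-8.0039)


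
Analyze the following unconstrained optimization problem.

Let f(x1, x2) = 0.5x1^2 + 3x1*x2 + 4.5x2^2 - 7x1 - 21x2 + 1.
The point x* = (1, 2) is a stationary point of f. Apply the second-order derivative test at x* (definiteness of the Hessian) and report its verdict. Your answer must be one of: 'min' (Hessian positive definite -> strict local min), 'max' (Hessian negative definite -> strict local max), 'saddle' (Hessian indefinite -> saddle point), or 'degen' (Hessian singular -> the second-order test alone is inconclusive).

Compute the Hessian H = grad^2 f:
  H = [[1, 3], [3, 9]]
Verify stationarity: grad f(x*) = H x* + g = (0, 0).
Eigenvalues of H: 0, 10.
H has a zero eigenvalue (singular; positive semidefinite but not definite), so H is neither positive definite, negative definite, nor indefinite. The second-order test alone is inconclusive -> degen.
(Indeed, f is constant along the null direction of H through x*, so x* is not a strict local extremum.)

degen


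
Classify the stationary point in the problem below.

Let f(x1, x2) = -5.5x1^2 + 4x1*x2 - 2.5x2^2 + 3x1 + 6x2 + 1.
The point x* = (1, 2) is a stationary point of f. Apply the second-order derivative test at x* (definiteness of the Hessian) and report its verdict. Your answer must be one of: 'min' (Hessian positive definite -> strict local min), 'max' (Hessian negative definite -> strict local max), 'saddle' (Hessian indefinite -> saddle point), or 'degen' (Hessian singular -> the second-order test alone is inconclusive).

Compute the Hessian H = grad^2 f:
  H = [[-11, 4], [4, -5]]
Verify stationarity: grad f(x*) = H x* + g = (0, 0).
Eigenvalues of H: -13, -3.
Both eigenvalues < 0, so H is negative definite -> x* is a strict local max.

max


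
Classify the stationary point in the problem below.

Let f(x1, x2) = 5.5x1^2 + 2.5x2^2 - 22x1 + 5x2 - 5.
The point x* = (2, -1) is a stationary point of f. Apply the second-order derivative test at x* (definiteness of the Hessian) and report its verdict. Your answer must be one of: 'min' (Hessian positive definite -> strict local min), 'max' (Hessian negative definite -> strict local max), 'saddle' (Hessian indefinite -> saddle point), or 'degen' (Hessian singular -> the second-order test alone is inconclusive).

Compute the Hessian H = grad^2 f:
  H = [[11, 0], [0, 5]]
Verify stationarity: grad f(x*) = H x* + g = (0, 0).
Eigenvalues of H: 5, 11.
Both eigenvalues > 0, so H is positive definite -> x* is a strict local min.

min


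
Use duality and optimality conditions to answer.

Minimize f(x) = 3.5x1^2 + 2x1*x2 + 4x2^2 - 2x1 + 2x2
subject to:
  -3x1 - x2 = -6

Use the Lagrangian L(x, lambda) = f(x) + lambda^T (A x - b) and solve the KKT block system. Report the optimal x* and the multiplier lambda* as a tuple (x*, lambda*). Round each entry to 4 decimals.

Form the Lagrangian:
  L(x, lambda) = (1/2) x^T Q x + c^T x + lambda^T (A x - b)
Stationarity (grad_x L = 0): Q x + c + A^T lambda = 0.
Primal feasibility: A x = b.

This gives the KKT block system:
  [ Q   A^T ] [ x     ]   [-c ]
  [ A    0  ] [ lambda ] = [ b ]

Solving the linear system:
  x*      = (2.0896, -0.2687)
  lambda* = (4.0299)
  f(x*)   = 9.7313

x* = (2.0896, -0.2687), lambda* = (4.0299)


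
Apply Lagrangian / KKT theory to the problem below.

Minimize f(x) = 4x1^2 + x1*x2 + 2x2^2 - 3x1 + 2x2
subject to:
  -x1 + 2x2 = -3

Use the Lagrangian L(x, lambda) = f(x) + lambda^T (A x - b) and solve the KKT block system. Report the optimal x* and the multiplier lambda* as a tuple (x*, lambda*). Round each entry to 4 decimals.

Form the Lagrangian:
  L(x, lambda) = (1/2) x^T Q x + c^T x + lambda^T (A x - b)
Stationarity (grad_x L = 0): Q x + c + A^T lambda = 0.
Primal feasibility: A x = b.

This gives the KKT block system:
  [ Q   A^T ] [ x     ]   [-c ]
  [ A    0  ] [ lambda ] = [ b ]

Solving the linear system:
  x*      = (0.65, -1.175)
  lambda* = (1.025)
  f(x*)   = -0.6125

x* = (0.65, -1.175), lambda* = (1.025)


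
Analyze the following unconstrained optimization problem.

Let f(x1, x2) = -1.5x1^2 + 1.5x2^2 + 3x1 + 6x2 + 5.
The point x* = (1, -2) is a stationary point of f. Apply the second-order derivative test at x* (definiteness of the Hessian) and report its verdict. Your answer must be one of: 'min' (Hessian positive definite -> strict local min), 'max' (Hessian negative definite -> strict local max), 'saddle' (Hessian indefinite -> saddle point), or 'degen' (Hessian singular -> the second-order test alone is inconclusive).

Compute the Hessian H = grad^2 f:
  H = [[-3, 0], [0, 3]]
Verify stationarity: grad f(x*) = H x* + g = (0, 0).
Eigenvalues of H: -3, 3.
Eigenvalues have mixed signs, so H is indefinite -> x* is a saddle point.

saddle


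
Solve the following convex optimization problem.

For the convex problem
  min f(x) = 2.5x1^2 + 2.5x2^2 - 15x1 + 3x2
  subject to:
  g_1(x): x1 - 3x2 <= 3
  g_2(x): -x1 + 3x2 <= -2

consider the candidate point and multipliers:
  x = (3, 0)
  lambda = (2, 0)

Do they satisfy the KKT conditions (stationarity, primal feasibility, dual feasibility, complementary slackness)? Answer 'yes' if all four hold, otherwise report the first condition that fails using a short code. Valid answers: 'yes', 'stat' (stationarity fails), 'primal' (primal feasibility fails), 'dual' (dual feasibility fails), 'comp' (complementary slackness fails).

Gradient of f: grad f(x) = Q x + c = (0, 3)
Constraint values g_i(x) = a_i^T x - b_i:
  g_1((3, 0)) = 0
  g_2((3, 0)) = -1
Stationarity residual: grad f(x) + sum_i lambda_i a_i = (2, -3)
  -> stationarity FAILS
Primal feasibility (all g_i <= 0): OK
Dual feasibility (all lambda_i >= 0): OK
Complementary slackness (lambda_i * g_i(x) = 0 for all i): OK

Verdict: the first failing condition is stationarity -> stat.

stat


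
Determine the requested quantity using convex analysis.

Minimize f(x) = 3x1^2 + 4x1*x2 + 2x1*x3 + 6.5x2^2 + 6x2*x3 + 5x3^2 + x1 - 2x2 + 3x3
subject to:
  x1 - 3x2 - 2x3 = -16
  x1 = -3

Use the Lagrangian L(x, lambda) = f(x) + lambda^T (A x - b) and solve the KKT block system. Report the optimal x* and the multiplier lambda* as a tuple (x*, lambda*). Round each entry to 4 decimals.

Form the Lagrangian:
  L(x, lambda) = (1/2) x^T Q x + c^T x + lambda^T (A x - b)
Stationarity (grad_x L = 0): Q x + c + A^T lambda = 0.
Primal feasibility: A x = b.

This gives the KKT block system:
  [ Q   A^T ] [ x     ]   [-c ]
  [ A    0  ] [ lambda ] = [ b ]

Solving the linear system:
  x*      = (-3, 3.8857, 0.6714)
  lambda* = (13.5143, -13.4)
  f(x*)   = 83.6357

x* = (-3, 3.8857, 0.6714), lambda* = (13.5143, -13.4)
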